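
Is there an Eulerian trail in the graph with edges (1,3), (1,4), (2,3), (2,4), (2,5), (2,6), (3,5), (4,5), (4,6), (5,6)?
Yes (the graph is connected and exactly 2 vertices have odd degree: {3, 6}; any Eulerian path must start and end at those)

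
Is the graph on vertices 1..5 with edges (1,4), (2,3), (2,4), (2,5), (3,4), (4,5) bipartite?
No (odd cycle of length 3: 2 -> 4 -> 3 -> 2)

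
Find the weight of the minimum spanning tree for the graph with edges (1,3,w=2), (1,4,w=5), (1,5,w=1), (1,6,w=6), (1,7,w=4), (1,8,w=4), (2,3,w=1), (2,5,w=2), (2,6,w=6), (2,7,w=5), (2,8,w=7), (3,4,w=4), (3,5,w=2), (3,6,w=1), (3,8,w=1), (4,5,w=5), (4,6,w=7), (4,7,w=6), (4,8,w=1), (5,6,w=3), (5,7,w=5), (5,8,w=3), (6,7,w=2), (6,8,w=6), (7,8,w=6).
9 (MST edges: (1,3,w=2), (1,5,w=1), (2,3,w=1), (3,6,w=1), (3,8,w=1), (4,8,w=1), (6,7,w=2); sum of weights 2 + 1 + 1 + 1 + 1 + 1 + 2 = 9)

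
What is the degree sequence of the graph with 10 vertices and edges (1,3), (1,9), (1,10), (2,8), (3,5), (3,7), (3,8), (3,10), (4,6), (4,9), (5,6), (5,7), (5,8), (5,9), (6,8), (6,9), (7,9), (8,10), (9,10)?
[6, 5, 5, 5, 4, 4, 3, 3, 2, 1] (degrees: deg(1)=3, deg(2)=1, deg(3)=5, deg(4)=2, deg(5)=5, deg(6)=4, deg(7)=3, deg(8)=5, deg(9)=6, deg(10)=4)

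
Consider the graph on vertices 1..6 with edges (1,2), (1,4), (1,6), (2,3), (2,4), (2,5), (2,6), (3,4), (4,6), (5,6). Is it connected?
Yes (BFS from 1 visits [1, 2, 4, 6, 3, 5] — all 6 vertices reached)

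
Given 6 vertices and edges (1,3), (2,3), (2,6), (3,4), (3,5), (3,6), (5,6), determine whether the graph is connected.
Yes (BFS from 1 visits [1, 3, 2, 4, 5, 6] — all 6 vertices reached)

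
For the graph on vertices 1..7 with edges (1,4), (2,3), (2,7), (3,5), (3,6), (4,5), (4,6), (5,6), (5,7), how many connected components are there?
1 (components: {1, 2, 3, 4, 5, 6, 7})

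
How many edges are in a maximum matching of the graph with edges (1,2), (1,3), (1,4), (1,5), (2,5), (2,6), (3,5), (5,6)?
3 (matching: (1,4), (2,6), (3,5); upper bound floor(n/2) = floor(6/2) = 3)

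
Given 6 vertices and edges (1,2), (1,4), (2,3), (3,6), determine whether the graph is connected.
No, it has 2 components: {1, 2, 3, 4, 6}, {5}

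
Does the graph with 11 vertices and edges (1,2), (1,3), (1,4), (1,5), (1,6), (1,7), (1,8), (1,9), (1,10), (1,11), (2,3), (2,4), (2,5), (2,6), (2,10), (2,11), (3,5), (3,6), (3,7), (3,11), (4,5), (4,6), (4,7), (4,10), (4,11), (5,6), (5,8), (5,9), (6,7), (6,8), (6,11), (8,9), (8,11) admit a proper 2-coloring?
No (odd cycle of length 3: 7 -> 1 -> 4 -> 7)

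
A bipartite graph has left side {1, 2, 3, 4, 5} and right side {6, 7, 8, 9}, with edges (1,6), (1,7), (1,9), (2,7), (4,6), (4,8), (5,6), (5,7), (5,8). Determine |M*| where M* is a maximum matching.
4 (matching: (1,9), (2,7), (4,8), (5,6); upper bound min(|L|,|R|) = min(5,4) = 4)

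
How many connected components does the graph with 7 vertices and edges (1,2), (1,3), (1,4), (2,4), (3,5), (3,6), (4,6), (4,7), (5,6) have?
1 (components: {1, 2, 3, 4, 5, 6, 7})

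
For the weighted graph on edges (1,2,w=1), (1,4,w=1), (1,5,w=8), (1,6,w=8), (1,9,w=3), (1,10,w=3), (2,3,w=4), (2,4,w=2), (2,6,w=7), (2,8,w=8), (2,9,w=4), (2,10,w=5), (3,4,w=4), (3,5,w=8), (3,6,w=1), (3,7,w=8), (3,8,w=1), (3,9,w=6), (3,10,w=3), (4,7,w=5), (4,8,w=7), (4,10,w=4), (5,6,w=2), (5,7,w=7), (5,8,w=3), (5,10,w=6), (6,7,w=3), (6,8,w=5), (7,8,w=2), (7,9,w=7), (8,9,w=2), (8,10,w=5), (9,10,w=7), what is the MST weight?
16 (MST edges: (1,2,w=1), (1,4,w=1), (1,9,w=3), (1,10,w=3), (3,6,w=1), (3,8,w=1), (5,6,w=2), (7,8,w=2), (8,9,w=2); sum of weights 1 + 1 + 3 + 3 + 1 + 1 + 2 + 2 + 2 = 16)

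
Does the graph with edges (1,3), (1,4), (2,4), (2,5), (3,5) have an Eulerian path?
Yes — and in fact it has an Eulerian circuit (the graph is connected and all 5 vertices have even degree)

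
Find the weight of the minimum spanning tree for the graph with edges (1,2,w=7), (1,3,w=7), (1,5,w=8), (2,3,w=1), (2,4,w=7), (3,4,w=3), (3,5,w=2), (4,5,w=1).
11 (MST edges: (1,3,w=7), (2,3,w=1), (3,5,w=2), (4,5,w=1); sum of weights 7 + 1 + 2 + 1 = 11)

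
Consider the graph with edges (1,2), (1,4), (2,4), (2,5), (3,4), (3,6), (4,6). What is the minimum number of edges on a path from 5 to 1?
2 (path: 5 -> 2 -> 1, 2 edges)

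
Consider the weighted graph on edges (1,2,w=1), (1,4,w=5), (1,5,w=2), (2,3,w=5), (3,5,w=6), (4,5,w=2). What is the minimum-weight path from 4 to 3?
8 (path: 4 -> 5 -> 3; weights 2 + 6 = 8)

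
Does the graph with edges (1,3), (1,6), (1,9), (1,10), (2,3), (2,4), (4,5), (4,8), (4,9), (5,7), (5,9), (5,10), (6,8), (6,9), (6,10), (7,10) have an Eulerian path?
Yes — and in fact it has an Eulerian circuit (the graph is connected and all 10 vertices have even degree)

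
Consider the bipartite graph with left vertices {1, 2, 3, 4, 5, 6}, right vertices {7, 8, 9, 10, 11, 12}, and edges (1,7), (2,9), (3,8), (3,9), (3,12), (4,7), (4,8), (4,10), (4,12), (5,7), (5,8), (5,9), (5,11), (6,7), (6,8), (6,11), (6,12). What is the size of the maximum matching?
6 (matching: (1,7), (2,9), (3,12), (4,10), (5,11), (6,8); upper bound min(|L|,|R|) = min(6,6) = 6)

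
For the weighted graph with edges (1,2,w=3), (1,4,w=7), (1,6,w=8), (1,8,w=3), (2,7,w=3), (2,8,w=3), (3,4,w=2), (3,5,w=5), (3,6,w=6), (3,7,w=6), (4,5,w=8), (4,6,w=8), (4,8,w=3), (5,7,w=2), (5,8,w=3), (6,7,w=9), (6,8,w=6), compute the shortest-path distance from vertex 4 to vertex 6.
8 (path: 4 -> 6; weights 8 = 8)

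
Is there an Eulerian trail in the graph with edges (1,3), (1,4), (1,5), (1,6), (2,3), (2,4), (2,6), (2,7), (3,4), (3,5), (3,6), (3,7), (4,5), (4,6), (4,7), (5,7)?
Yes — and in fact it has an Eulerian circuit (the graph is connected and all 7 vertices have even degree)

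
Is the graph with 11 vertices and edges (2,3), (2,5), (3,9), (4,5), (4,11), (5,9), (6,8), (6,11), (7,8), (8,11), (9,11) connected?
No, it has 3 components: {1}, {2, 3, 4, 5, 6, 7, 8, 9, 11}, {10}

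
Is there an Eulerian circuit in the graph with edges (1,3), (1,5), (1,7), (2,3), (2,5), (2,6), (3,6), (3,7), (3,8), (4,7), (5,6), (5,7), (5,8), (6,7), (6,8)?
No (8 vertices have odd degree: {1, 2, 3, 4, 5, 6, 7, 8}; Eulerian circuit requires 0)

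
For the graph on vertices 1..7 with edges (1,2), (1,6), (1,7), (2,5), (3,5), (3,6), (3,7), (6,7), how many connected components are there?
2 (components: {1, 2, 3, 5, 6, 7}, {4})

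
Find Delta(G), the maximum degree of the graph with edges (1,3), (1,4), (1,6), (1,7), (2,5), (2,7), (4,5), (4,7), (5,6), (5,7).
4 (attained at vertices 1, 5, 7)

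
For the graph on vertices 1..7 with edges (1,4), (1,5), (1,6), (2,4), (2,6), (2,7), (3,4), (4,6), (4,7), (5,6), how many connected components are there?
1 (components: {1, 2, 3, 4, 5, 6, 7})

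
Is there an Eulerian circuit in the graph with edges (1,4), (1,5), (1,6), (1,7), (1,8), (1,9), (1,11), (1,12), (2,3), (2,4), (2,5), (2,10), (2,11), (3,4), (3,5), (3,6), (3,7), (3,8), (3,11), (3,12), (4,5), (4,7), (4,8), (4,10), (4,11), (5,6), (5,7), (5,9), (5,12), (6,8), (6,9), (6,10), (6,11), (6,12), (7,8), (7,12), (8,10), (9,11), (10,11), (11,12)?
No (2 vertices have odd degree: {2, 10}; Eulerian circuit requires 0)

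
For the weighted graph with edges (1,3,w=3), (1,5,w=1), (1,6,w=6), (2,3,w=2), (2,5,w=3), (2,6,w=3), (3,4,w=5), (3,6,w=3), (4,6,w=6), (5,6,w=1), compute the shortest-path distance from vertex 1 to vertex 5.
1 (path: 1 -> 5; weights 1 = 1)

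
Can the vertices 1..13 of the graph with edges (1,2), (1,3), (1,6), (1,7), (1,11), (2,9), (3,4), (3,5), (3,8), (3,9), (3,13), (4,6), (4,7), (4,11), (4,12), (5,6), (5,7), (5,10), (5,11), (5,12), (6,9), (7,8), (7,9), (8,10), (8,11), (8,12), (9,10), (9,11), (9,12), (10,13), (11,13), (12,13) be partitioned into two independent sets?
Yes. Partition: {1, 4, 5, 8, 9, 13}, {2, 3, 6, 7, 10, 11, 12}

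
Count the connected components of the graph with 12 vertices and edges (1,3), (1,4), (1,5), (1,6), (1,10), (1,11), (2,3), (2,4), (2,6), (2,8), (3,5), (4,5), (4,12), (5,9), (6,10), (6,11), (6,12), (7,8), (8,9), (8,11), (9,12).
1 (components: {1, 2, 3, 4, 5, 6, 7, 8, 9, 10, 11, 12})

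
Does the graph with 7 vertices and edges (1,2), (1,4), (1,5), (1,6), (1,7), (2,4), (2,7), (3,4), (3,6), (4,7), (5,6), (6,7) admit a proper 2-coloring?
No (odd cycle of length 3: 6 -> 1 -> 5 -> 6)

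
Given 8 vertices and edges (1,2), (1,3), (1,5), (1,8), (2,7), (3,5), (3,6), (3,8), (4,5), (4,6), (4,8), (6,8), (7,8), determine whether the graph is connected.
Yes (BFS from 1 visits [1, 2, 3, 5, 8, 7, 6, 4] — all 8 vertices reached)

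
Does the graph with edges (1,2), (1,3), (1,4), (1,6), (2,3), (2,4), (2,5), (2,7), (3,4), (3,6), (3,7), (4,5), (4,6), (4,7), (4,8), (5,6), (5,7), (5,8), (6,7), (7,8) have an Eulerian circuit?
No (6 vertices have odd degree: {2, 3, 4, 5, 6, 8}; Eulerian circuit requires 0)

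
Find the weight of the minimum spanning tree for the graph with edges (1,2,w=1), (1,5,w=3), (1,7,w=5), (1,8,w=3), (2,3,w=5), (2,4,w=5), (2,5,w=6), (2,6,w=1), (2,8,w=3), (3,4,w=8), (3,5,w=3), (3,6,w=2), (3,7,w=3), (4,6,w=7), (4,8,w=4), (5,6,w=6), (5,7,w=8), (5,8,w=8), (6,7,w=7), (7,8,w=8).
17 (MST edges: (1,2,w=1), (1,5,w=3), (1,8,w=3), (2,6,w=1), (3,6,w=2), (3,7,w=3), (4,8,w=4); sum of weights 1 + 3 + 3 + 1 + 2 + 3 + 4 = 17)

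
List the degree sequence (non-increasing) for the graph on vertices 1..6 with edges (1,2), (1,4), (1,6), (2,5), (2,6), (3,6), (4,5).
[3, 3, 3, 2, 2, 1] (degrees: deg(1)=3, deg(2)=3, deg(3)=1, deg(4)=2, deg(5)=2, deg(6)=3)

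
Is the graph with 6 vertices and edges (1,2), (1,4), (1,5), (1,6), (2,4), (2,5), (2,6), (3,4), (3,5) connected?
Yes (BFS from 1 visits [1, 2, 4, 5, 6, 3] — all 6 vertices reached)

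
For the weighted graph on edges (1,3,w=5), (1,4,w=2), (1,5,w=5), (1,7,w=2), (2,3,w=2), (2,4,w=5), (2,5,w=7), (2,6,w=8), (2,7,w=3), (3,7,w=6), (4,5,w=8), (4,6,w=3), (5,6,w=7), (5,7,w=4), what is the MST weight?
16 (MST edges: (1,4,w=2), (1,7,w=2), (2,3,w=2), (2,7,w=3), (4,6,w=3), (5,7,w=4); sum of weights 2 + 2 + 2 + 3 + 3 + 4 = 16)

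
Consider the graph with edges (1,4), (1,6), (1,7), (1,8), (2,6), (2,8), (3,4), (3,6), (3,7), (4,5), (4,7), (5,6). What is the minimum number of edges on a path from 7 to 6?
2 (path: 7 -> 3 -> 6, 2 edges)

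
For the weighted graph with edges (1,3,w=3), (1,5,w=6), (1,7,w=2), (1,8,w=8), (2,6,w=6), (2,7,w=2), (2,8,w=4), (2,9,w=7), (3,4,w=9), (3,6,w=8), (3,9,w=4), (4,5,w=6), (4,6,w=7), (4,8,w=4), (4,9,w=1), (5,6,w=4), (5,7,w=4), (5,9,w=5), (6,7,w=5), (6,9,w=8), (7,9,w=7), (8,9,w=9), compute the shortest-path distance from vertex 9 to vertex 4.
1 (path: 9 -> 4; weights 1 = 1)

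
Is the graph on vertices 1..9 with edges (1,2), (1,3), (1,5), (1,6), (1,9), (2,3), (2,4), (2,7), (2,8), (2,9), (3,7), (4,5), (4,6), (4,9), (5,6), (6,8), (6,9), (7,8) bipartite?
No (odd cycle of length 3: 3 -> 1 -> 2 -> 3)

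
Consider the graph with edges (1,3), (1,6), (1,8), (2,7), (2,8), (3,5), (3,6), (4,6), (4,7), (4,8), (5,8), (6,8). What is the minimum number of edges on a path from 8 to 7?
2 (path: 8 -> 2 -> 7, 2 edges)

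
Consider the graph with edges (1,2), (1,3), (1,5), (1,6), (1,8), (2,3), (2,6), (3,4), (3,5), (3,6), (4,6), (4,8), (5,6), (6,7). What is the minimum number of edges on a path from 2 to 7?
2 (path: 2 -> 6 -> 7, 2 edges)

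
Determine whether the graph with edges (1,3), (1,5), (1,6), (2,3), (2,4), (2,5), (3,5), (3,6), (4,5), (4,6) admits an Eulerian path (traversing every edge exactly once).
No (4 vertices have odd degree: {1, 2, 4, 6}; Eulerian path requires 0 or 2)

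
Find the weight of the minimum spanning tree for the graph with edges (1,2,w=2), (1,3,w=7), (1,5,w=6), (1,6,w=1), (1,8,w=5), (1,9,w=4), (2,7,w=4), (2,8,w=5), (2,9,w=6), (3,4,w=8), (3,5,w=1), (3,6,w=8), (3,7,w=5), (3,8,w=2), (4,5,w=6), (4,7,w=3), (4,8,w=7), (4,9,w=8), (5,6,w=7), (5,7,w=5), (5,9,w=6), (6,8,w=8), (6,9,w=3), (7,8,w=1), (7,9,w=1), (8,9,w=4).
14 (MST edges: (1,2,w=2), (1,6,w=1), (3,5,w=1), (3,8,w=2), (4,7,w=3), (6,9,w=3), (7,8,w=1), (7,9,w=1); sum of weights 2 + 1 + 1 + 2 + 3 + 3 + 1 + 1 = 14)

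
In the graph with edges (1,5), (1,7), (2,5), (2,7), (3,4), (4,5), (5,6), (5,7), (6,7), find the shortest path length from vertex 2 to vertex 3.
3 (path: 2 -> 5 -> 4 -> 3, 3 edges)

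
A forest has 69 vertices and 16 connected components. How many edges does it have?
53 (Each of the 16 component trees on V_i vertices has V_i - 1 edges; summing gives V - C = 69 - 16 = 53)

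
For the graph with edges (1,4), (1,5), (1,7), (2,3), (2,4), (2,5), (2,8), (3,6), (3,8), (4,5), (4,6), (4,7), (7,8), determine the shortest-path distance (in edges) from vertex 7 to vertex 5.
2 (path: 7 -> 1 -> 5, 2 edges)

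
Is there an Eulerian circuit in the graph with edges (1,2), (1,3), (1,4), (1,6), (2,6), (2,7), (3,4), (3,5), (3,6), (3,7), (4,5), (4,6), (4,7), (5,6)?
No (6 vertices have odd degree: {2, 3, 4, 5, 6, 7}; Eulerian circuit requires 0)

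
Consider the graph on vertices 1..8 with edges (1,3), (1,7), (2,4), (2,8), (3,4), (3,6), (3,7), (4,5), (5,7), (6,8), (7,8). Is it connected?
Yes (BFS from 1 visits [1, 3, 7, 4, 6, 5, 8, 2] — all 8 vertices reached)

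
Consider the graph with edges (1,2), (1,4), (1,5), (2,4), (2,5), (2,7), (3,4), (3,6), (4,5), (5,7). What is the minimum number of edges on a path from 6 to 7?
4 (path: 6 -> 3 -> 4 -> 2 -> 7, 4 edges)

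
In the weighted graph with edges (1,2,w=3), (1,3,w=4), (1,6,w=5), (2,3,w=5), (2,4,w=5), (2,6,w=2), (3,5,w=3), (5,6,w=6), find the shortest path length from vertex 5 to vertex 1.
7 (path: 5 -> 3 -> 1; weights 3 + 4 = 7)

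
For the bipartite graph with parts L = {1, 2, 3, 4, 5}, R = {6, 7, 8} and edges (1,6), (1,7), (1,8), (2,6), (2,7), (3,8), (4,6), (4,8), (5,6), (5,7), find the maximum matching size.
3 (matching: (1,8), (2,7), (4,6); upper bound min(|L|,|R|) = min(5,3) = 3)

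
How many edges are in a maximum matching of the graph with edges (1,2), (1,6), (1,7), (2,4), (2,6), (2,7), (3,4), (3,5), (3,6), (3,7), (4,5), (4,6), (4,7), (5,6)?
3 (matching: (1,7), (2,6), (4,5); upper bound floor(n/2) = floor(7/2) = 3)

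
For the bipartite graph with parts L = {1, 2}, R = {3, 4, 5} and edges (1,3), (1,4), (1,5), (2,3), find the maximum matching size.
2 (matching: (1,5), (2,3); upper bound min(|L|,|R|) = min(2,3) = 2)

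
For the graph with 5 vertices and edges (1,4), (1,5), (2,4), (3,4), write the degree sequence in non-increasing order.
[3, 2, 1, 1, 1] (degrees: deg(1)=2, deg(2)=1, deg(3)=1, deg(4)=3, deg(5)=1)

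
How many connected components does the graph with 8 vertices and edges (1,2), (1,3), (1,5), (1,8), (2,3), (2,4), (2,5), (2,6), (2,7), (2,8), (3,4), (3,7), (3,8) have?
1 (components: {1, 2, 3, 4, 5, 6, 7, 8})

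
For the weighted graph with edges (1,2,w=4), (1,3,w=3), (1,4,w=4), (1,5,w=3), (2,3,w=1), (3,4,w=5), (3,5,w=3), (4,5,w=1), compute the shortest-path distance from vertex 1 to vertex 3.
3 (path: 1 -> 3; weights 3 = 3)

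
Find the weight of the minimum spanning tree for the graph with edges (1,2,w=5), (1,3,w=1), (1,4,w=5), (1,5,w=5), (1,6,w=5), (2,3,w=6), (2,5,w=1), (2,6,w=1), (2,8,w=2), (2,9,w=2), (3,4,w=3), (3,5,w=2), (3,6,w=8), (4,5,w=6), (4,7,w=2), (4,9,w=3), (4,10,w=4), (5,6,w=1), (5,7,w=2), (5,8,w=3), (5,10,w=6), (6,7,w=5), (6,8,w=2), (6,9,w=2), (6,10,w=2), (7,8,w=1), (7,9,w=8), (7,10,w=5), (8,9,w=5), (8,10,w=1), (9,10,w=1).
12 (MST edges: (1,3,w=1), (2,5,w=1), (2,6,w=1), (2,8,w=2), (3,5,w=2), (4,7,w=2), (7,8,w=1), (8,10,w=1), (9,10,w=1); sum of weights 1 + 1 + 1 + 2 + 2 + 2 + 1 + 1 + 1 = 12)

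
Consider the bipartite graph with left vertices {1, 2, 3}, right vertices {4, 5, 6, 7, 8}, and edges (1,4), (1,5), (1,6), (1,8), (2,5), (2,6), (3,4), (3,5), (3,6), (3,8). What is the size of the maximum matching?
3 (matching: (1,8), (2,6), (3,5); upper bound min(|L|,|R|) = min(3,5) = 3)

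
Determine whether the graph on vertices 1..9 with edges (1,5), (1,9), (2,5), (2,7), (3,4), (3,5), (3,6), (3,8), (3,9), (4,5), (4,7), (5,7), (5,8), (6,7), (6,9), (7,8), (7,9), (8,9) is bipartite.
No (odd cycle of length 5: 7 -> 5 -> 1 -> 9 -> 6 -> 7)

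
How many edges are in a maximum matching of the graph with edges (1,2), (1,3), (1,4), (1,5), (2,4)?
2 (matching: (1,5), (2,4); upper bound floor(n/2) = floor(5/2) = 2)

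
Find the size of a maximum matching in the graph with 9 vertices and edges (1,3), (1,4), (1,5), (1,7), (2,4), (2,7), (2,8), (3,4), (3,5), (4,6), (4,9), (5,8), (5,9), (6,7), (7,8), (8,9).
4 (matching: (1,5), (2,7), (4,6), (8,9); upper bound floor(n/2) = floor(9/2) = 4)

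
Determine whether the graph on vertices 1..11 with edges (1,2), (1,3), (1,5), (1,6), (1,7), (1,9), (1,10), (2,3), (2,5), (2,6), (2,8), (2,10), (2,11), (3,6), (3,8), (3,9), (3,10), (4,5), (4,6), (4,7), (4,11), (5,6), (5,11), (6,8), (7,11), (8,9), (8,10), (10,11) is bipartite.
No (odd cycle of length 3: 6 -> 1 -> 2 -> 6)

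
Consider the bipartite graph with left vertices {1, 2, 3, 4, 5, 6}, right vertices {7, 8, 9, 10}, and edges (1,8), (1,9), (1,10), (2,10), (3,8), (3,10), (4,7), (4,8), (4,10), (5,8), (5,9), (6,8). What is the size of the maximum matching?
4 (matching: (1,10), (3,8), (4,7), (5,9); upper bound min(|L|,|R|) = min(6,4) = 4)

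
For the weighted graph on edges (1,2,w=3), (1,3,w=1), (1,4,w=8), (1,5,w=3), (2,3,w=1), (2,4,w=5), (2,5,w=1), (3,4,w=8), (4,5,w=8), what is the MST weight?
8 (MST edges: (1,3,w=1), (2,3,w=1), (2,4,w=5), (2,5,w=1); sum of weights 1 + 1 + 5 + 1 = 8)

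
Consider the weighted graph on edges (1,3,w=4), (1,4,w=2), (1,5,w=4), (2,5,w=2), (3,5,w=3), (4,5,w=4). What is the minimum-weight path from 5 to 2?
2 (path: 5 -> 2; weights 2 = 2)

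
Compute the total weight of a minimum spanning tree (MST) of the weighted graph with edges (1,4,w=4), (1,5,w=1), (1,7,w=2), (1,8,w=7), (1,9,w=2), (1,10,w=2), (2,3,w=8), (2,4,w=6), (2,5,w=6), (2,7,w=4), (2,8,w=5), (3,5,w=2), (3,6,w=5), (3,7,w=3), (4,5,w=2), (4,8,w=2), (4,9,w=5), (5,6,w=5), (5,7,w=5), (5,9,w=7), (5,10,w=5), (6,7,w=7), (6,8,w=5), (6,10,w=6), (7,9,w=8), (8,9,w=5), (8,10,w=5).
22 (MST edges: (1,5,w=1), (1,7,w=2), (1,9,w=2), (1,10,w=2), (2,7,w=4), (3,5,w=2), (3,6,w=5), (4,5,w=2), (4,8,w=2); sum of weights 1 + 2 + 2 + 2 + 4 + 2 + 5 + 2 + 2 = 22)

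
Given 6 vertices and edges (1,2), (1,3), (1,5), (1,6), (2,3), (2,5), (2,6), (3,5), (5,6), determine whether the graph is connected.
No, it has 2 components: {1, 2, 3, 5, 6}, {4}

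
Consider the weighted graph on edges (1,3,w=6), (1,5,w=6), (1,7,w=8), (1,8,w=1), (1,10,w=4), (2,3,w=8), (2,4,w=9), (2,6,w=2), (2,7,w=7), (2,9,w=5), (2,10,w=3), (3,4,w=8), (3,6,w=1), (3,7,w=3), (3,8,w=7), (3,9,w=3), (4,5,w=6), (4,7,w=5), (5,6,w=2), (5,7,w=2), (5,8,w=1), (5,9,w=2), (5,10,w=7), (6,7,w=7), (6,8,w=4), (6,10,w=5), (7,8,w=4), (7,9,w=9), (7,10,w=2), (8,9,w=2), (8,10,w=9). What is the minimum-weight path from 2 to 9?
5 (path: 2 -> 9; weights 5 = 5)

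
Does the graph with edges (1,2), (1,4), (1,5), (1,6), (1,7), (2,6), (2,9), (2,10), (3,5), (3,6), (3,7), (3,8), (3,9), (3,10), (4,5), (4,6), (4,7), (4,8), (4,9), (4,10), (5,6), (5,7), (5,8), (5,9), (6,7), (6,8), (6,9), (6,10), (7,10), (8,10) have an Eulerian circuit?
No (6 vertices have odd degree: {1, 4, 5, 6, 8, 9}; Eulerian circuit requires 0)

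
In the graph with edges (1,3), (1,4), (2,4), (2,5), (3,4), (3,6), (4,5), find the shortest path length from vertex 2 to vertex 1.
2 (path: 2 -> 4 -> 1, 2 edges)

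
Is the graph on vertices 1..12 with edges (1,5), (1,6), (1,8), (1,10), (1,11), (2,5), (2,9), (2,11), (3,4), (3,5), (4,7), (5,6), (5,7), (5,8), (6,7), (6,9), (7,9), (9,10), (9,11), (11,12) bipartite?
No (odd cycle of length 3: 6 -> 1 -> 5 -> 6)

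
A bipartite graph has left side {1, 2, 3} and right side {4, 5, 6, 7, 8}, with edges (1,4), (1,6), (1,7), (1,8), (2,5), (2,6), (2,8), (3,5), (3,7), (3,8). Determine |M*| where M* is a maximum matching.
3 (matching: (1,8), (2,6), (3,7); upper bound min(|L|,|R|) = min(3,5) = 3)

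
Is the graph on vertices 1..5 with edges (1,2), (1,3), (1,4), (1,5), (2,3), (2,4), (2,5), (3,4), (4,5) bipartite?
No (odd cycle of length 3: 3 -> 1 -> 4 -> 3)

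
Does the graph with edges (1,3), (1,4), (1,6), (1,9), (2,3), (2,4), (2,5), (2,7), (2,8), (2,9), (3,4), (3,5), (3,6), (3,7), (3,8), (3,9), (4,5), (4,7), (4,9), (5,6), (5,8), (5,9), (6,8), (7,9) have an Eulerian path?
Yes — and in fact it has an Eulerian circuit (the graph is connected and all 9 vertices have even degree)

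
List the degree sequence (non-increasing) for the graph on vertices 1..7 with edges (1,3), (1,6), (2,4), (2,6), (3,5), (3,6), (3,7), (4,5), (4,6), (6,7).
[5, 4, 3, 2, 2, 2, 2] (degrees: deg(1)=2, deg(2)=2, deg(3)=4, deg(4)=3, deg(5)=2, deg(6)=5, deg(7)=2)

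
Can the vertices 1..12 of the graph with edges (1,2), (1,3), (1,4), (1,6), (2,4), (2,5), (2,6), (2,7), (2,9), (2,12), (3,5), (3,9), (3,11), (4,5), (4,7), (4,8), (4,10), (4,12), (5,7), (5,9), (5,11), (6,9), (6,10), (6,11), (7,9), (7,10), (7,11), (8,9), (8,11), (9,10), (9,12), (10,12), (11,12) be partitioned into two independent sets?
No (odd cycle of length 3: 4 -> 1 -> 2 -> 4)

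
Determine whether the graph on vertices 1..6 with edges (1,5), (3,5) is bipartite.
Yes. Partition: {1, 2, 3, 4, 6}, {5}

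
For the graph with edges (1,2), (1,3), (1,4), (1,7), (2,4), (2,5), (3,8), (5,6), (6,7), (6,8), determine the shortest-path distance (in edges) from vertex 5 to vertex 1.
2 (path: 5 -> 2 -> 1, 2 edges)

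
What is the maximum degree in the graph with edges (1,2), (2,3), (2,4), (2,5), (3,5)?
4 (attained at vertex 2)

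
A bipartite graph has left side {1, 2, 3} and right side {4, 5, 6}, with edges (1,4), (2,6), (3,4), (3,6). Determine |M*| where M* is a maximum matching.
2 (matching: (1,4), (2,6); upper bound min(|L|,|R|) = min(3,3) = 3)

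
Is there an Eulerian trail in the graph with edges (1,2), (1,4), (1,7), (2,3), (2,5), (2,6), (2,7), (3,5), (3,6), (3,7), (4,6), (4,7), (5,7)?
No (6 vertices have odd degree: {1, 2, 4, 5, 6, 7}; Eulerian path requires 0 or 2)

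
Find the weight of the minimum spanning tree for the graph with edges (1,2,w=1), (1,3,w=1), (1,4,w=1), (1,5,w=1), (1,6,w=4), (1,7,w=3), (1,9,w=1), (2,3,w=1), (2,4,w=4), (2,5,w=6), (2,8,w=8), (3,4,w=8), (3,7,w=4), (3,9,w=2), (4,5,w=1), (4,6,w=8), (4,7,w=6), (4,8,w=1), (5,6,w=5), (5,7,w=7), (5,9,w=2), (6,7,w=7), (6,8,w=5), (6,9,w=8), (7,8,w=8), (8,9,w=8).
13 (MST edges: (1,2,w=1), (1,3,w=1), (1,4,w=1), (1,5,w=1), (1,6,w=4), (1,7,w=3), (1,9,w=1), (4,8,w=1); sum of weights 1 + 1 + 1 + 1 + 4 + 3 + 1 + 1 = 13)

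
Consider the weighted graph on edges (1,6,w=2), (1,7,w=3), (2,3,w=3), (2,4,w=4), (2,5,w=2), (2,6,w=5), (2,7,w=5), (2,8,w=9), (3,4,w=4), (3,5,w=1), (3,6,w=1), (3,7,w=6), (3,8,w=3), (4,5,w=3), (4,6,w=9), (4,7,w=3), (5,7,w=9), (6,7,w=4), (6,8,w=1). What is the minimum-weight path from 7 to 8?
5 (path: 7 -> 6 -> 8; weights 4 + 1 = 5)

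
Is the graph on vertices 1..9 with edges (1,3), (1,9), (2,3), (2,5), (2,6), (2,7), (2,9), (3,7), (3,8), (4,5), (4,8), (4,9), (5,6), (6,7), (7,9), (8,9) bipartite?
No (odd cycle of length 3: 2 -> 3 -> 7 -> 2)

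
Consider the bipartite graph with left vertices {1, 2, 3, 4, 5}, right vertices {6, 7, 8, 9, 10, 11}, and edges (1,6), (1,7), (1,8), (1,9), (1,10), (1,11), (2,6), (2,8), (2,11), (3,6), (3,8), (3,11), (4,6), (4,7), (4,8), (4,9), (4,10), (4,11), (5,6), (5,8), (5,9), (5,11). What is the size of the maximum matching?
5 (matching: (1,7), (2,8), (3,11), (4,10), (5,9); upper bound min(|L|,|R|) = min(5,6) = 5)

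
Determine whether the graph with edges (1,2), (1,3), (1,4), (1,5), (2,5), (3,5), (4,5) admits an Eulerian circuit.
Yes (the graph is connected and all 5 vertices have even degree)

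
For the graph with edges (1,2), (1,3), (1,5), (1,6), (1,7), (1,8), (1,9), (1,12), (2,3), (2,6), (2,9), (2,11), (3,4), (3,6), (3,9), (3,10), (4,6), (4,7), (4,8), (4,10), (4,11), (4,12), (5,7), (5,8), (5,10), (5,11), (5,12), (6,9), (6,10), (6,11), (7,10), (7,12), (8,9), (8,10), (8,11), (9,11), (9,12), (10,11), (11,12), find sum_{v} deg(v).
78 (handshake: sum of degrees = 2|E| = 2 x 39 = 78)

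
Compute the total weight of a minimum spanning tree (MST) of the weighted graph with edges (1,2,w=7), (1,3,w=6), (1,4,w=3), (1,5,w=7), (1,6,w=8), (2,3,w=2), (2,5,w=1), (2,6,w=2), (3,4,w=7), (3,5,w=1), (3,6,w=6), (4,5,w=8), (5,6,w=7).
13 (MST edges: (1,3,w=6), (1,4,w=3), (2,5,w=1), (2,6,w=2), (3,5,w=1); sum of weights 6 + 3 + 1 + 2 + 1 = 13)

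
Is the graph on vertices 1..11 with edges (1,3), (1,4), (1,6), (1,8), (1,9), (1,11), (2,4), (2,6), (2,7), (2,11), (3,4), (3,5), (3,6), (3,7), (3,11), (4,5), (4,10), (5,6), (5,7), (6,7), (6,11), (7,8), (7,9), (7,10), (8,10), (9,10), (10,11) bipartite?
No (odd cycle of length 3: 4 -> 1 -> 3 -> 4)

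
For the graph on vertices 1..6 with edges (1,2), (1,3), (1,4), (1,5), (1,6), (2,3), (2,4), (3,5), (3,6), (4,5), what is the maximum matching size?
3 (matching: (1,2), (3,6), (4,5); upper bound floor(n/2) = floor(6/2) = 3)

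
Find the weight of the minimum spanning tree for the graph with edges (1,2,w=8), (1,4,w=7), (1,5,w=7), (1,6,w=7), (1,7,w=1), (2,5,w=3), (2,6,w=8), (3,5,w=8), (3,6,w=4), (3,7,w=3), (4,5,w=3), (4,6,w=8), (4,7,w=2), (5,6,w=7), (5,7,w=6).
16 (MST edges: (1,7,w=1), (2,5,w=3), (3,6,w=4), (3,7,w=3), (4,5,w=3), (4,7,w=2); sum of weights 1 + 3 + 4 + 3 + 3 + 2 = 16)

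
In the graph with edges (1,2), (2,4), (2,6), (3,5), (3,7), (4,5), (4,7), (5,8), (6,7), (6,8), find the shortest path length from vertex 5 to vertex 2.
2 (path: 5 -> 4 -> 2, 2 edges)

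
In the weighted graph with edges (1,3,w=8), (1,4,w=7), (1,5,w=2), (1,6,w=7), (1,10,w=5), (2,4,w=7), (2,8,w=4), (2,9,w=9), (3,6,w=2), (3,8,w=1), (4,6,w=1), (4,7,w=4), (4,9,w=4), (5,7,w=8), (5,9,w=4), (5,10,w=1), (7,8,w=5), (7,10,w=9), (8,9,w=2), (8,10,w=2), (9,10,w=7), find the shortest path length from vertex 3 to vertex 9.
3 (path: 3 -> 8 -> 9; weights 1 + 2 = 3)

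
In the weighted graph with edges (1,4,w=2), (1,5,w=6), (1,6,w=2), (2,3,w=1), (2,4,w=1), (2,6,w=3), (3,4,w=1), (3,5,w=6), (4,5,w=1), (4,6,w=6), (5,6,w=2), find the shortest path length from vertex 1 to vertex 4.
2 (path: 1 -> 4; weights 2 = 2)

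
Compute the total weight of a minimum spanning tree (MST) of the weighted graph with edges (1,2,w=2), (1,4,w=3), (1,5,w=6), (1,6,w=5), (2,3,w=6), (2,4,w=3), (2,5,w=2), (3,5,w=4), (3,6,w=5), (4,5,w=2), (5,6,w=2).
12 (MST edges: (1,2,w=2), (2,5,w=2), (3,5,w=4), (4,5,w=2), (5,6,w=2); sum of weights 2 + 2 + 4 + 2 + 2 = 12)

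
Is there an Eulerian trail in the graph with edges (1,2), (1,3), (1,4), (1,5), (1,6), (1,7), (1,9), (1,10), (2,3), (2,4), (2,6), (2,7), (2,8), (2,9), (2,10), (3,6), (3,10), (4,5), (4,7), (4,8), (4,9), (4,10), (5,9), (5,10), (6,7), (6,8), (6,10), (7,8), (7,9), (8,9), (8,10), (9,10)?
Yes (the graph is connected and exactly 2 vertices have odd degree: {4, 9}; any Eulerian path must start and end at those)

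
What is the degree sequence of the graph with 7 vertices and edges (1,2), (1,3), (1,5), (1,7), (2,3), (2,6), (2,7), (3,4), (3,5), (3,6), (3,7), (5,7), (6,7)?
[6, 5, 4, 4, 3, 3, 1] (degrees: deg(1)=4, deg(2)=4, deg(3)=6, deg(4)=1, deg(5)=3, deg(6)=3, deg(7)=5)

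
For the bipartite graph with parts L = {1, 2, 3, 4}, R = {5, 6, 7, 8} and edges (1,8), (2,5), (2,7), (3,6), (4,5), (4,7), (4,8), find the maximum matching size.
4 (matching: (1,8), (2,7), (3,6), (4,5); upper bound min(|L|,|R|) = min(4,4) = 4)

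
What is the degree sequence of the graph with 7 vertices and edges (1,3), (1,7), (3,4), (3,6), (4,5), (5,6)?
[3, 2, 2, 2, 2, 1, 0] (degrees: deg(1)=2, deg(2)=0, deg(3)=3, deg(4)=2, deg(5)=2, deg(6)=2, deg(7)=1)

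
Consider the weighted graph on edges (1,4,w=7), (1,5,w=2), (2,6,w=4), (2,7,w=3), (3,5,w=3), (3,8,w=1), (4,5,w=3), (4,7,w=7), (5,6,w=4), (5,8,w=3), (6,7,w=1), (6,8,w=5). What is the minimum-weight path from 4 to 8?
6 (path: 4 -> 5 -> 8; weights 3 + 3 = 6)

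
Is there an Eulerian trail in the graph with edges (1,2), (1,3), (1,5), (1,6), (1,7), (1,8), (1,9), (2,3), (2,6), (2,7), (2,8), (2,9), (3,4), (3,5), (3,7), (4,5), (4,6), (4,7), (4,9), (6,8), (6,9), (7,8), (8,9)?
No (8 vertices have odd degree: {1, 3, 4, 5, 6, 7, 8, 9}; Eulerian path requires 0 or 2)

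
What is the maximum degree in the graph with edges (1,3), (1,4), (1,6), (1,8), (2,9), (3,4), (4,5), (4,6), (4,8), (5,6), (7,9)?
5 (attained at vertex 4)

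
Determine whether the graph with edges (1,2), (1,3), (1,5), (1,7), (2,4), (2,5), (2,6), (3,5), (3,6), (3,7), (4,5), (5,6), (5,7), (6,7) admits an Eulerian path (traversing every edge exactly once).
Yes — and in fact it has an Eulerian circuit (the graph is connected and all 7 vertices have even degree)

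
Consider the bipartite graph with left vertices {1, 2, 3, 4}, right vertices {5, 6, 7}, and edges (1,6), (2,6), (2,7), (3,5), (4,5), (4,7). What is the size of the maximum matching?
3 (matching: (1,6), (2,7), (3,5); upper bound min(|L|,|R|) = min(4,3) = 3)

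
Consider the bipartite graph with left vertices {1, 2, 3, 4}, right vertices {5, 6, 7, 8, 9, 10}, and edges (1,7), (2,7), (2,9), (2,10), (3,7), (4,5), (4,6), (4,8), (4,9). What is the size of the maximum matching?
3 (matching: (1,7), (2,10), (4,9); upper bound min(|L|,|R|) = min(4,6) = 4)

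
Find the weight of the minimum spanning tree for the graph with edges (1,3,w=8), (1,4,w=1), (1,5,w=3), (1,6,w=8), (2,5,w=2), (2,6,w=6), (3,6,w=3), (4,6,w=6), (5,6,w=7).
15 (MST edges: (1,4,w=1), (1,5,w=3), (2,5,w=2), (2,6,w=6), (3,6,w=3); sum of weights 1 + 3 + 2 + 6 + 3 = 15)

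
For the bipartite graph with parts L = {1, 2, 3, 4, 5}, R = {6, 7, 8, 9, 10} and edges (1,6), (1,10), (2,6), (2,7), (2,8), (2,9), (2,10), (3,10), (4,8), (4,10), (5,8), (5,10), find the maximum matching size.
4 (matching: (1,6), (2,9), (3,10), (4,8); upper bound min(|L|,|R|) = min(5,5) = 5)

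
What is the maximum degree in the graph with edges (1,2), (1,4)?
2 (attained at vertex 1)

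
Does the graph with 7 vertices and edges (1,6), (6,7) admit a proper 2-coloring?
Yes. Partition: {1, 2, 3, 4, 5, 7}, {6}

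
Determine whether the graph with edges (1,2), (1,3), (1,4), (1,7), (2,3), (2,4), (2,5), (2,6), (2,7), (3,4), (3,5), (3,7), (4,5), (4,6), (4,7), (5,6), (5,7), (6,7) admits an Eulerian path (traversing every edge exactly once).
Yes (the graph is connected and exactly 2 vertices have odd degree: {3, 5}; any Eulerian path must start and end at those)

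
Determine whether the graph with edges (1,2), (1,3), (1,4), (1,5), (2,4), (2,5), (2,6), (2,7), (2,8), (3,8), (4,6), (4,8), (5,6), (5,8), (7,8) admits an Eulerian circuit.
No (2 vertices have odd degree: {6, 8}; Eulerian circuit requires 0)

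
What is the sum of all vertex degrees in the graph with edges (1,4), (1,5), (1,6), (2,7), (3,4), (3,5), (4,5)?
14 (handshake: sum of degrees = 2|E| = 2 x 7 = 14)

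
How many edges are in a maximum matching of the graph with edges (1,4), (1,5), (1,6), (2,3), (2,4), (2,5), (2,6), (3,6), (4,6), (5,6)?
3 (matching: (1,5), (2,3), (4,6); upper bound floor(n/2) = floor(6/2) = 3)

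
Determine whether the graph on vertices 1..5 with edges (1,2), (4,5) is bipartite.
Yes. Partition: {1, 3, 4}, {2, 5}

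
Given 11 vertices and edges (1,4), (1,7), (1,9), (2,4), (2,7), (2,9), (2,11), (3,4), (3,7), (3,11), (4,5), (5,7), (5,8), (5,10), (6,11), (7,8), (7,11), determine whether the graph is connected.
Yes (BFS from 1 visits [1, 4, 7, 9, 2, 3, 5, 8, 11, 10, 6] — all 11 vertices reached)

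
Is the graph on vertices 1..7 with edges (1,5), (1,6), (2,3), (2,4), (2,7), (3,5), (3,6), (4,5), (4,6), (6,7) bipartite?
Yes. Partition: {1, 3, 4, 7}, {2, 5, 6}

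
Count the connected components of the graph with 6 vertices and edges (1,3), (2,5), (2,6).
3 (components: {1, 3}, {2, 5, 6}, {4})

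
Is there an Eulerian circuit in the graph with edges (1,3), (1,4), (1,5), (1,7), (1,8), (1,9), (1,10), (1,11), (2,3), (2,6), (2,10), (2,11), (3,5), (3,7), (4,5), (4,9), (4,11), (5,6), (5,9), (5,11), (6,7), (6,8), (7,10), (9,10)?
Yes (the graph is connected and all 11 vertices have even degree)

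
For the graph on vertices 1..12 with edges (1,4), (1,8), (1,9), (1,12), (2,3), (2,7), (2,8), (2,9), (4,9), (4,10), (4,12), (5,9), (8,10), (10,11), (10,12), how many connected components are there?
2 (components: {1, 2, 3, 4, 5, 7, 8, 9, 10, 11, 12}, {6})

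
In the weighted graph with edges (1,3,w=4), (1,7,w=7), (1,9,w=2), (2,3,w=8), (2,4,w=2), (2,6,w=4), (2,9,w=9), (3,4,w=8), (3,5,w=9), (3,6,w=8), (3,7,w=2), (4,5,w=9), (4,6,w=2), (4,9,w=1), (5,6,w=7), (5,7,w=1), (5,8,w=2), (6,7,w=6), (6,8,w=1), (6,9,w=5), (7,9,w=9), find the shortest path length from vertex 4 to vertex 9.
1 (path: 4 -> 9; weights 1 = 1)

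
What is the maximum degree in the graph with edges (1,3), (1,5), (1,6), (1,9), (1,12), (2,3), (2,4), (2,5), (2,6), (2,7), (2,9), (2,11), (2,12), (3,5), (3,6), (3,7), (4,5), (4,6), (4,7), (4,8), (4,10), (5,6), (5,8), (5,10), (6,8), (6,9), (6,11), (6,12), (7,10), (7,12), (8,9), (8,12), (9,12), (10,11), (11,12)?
9 (attained at vertex 6)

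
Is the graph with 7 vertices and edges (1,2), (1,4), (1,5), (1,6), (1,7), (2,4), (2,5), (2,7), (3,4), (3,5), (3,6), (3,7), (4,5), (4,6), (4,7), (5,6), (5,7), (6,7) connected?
Yes (BFS from 1 visits [1, 2, 4, 5, 6, 7, 3] — all 7 vertices reached)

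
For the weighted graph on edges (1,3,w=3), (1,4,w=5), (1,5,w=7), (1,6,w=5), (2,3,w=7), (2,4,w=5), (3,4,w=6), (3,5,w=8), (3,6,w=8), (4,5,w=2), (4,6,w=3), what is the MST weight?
18 (MST edges: (1,3,w=3), (1,6,w=5), (2,4,w=5), (4,5,w=2), (4,6,w=3); sum of weights 3 + 5 + 5 + 2 + 3 = 18)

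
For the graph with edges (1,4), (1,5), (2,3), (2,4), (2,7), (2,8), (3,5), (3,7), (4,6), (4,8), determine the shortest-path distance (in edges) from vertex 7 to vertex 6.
3 (path: 7 -> 2 -> 4 -> 6, 3 edges)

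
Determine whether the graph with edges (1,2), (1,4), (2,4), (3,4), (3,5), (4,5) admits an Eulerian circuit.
Yes (the graph is connected and all 5 vertices have even degree)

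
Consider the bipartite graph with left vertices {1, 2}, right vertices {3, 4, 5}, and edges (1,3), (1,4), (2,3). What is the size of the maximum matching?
2 (matching: (1,4), (2,3); upper bound min(|L|,|R|) = min(2,3) = 2)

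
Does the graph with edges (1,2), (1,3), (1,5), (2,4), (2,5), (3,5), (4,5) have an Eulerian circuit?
No (2 vertices have odd degree: {1, 2}; Eulerian circuit requires 0)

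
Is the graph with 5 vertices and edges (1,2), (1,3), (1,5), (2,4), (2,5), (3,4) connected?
Yes (BFS from 1 visits [1, 2, 3, 5, 4] — all 5 vertices reached)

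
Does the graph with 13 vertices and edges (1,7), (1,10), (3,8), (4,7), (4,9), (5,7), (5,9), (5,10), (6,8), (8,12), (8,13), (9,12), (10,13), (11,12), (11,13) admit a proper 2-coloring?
Yes. Partition: {1, 2, 3, 4, 5, 6, 12, 13}, {7, 8, 9, 10, 11}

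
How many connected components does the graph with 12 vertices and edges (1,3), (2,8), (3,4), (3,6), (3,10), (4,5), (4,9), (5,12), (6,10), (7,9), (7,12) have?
3 (components: {1, 3, 4, 5, 6, 7, 9, 10, 12}, {2, 8}, {11})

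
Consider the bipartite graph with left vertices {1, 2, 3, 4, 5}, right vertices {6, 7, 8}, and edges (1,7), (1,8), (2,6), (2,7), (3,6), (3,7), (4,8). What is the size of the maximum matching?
3 (matching: (1,8), (2,7), (3,6); upper bound min(|L|,|R|) = min(5,3) = 3)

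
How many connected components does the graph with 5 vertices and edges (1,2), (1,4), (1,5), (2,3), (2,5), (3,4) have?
1 (components: {1, 2, 3, 4, 5})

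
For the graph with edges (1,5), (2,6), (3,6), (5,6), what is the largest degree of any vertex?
3 (attained at vertex 6)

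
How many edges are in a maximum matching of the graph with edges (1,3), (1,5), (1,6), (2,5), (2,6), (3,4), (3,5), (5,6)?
3 (matching: (1,5), (2,6), (3,4); upper bound floor(n/2) = floor(6/2) = 3)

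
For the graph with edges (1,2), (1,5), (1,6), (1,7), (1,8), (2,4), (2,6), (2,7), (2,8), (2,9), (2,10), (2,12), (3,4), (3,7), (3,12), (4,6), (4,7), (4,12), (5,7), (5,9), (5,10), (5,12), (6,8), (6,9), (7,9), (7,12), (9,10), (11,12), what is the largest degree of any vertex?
8 (attained at vertex 2)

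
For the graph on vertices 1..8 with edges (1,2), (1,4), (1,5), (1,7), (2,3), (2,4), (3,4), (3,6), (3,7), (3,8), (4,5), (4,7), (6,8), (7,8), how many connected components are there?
1 (components: {1, 2, 3, 4, 5, 6, 7, 8})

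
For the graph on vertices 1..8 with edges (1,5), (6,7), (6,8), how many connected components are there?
5 (components: {1, 5}, {2}, {3}, {4}, {6, 7, 8})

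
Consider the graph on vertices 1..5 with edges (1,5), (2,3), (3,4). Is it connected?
No, it has 2 components: {1, 5}, {2, 3, 4}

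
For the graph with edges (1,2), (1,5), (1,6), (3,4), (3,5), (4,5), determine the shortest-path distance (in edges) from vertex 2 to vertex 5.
2 (path: 2 -> 1 -> 5, 2 edges)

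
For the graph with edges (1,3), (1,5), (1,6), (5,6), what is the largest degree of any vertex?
3 (attained at vertex 1)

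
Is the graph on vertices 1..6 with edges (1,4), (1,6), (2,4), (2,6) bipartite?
Yes. Partition: {1, 2, 3, 5}, {4, 6}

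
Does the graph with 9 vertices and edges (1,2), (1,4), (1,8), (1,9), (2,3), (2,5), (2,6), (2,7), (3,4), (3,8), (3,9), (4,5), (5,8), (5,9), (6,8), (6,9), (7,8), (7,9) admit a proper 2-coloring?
Yes. Partition: {1, 3, 5, 6, 7}, {2, 4, 8, 9}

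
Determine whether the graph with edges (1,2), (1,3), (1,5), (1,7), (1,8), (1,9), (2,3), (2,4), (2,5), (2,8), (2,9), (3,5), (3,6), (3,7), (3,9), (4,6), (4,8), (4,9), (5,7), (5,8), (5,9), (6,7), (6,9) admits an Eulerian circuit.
Yes (the graph is connected and all 9 vertices have even degree)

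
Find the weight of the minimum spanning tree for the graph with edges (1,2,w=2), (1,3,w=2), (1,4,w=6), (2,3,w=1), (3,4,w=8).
9 (MST edges: (1,3,w=2), (1,4,w=6), (2,3,w=1); sum of weights 2 + 6 + 1 = 9)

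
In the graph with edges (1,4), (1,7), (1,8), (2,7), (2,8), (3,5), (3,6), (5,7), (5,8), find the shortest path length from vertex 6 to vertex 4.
5 (path: 6 -> 3 -> 5 -> 8 -> 1 -> 4, 5 edges)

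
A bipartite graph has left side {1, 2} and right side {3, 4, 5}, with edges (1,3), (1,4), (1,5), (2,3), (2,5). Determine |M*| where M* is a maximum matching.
2 (matching: (1,4), (2,5); upper bound min(|L|,|R|) = min(2,3) = 2)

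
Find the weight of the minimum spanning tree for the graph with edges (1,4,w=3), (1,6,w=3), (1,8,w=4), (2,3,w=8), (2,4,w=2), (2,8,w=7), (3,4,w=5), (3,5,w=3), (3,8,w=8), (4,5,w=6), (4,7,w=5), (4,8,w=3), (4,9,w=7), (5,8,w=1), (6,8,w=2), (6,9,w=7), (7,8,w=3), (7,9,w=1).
18 (MST edges: (1,4,w=3), (1,6,w=3), (2,4,w=2), (3,5,w=3), (5,8,w=1), (6,8,w=2), (7,8,w=3), (7,9,w=1); sum of weights 3 + 3 + 2 + 3 + 1 + 2 + 3 + 1 = 18)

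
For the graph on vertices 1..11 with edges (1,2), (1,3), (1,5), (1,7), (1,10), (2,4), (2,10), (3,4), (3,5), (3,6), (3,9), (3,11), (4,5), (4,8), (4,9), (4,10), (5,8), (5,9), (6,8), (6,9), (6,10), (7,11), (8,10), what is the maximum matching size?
5 (matching: (1,7), (3,11), (4,10), (5,8), (6,9); upper bound floor(n/2) = floor(11/2) = 5)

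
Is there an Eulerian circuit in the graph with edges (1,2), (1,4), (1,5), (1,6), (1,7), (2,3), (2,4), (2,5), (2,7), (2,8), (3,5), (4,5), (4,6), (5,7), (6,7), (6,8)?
No (2 vertices have odd degree: {1, 5}; Eulerian circuit requires 0)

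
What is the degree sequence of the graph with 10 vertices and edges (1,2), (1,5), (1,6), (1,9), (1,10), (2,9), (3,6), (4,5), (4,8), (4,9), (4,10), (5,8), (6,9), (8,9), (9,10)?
[6, 5, 4, 3, 3, 3, 3, 2, 1, 0] (degrees: deg(1)=5, deg(2)=2, deg(3)=1, deg(4)=4, deg(5)=3, deg(6)=3, deg(7)=0, deg(8)=3, deg(9)=6, deg(10)=3)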